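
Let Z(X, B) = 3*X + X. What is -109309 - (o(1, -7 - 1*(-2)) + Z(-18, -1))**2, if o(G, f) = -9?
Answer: -115870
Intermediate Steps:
Z(X, B) = 4*X
-109309 - (o(1, -7 - 1*(-2)) + Z(-18, -1))**2 = -109309 - (-9 + 4*(-18))**2 = -109309 - (-9 - 72)**2 = -109309 - 1*(-81)**2 = -109309 - 1*6561 = -109309 - 6561 = -115870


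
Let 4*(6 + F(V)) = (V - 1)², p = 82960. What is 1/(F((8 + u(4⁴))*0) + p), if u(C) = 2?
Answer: 4/331817 ≈ 1.2055e-5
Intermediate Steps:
F(V) = -6 + (-1 + V)²/4 (F(V) = -6 + (V - 1)²/4 = -6 + (-1 + V)²/4)
1/(F((8 + u(4⁴))*0) + p) = 1/((-6 + (-1 + (8 + 2)*0)²/4) + 82960) = 1/((-6 + (-1 + 10*0)²/4) + 82960) = 1/((-6 + (-1 + 0)²/4) + 82960) = 1/((-6 + (¼)*(-1)²) + 82960) = 1/((-6 + (¼)*1) + 82960) = 1/((-6 + ¼) + 82960) = 1/(-23/4 + 82960) = 1/(331817/4) = 4/331817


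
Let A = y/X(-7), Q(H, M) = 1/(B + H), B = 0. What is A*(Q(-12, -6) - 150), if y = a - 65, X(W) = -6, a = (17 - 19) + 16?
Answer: -30617/24 ≈ -1275.7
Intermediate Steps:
a = 14 (a = -2 + 16 = 14)
Q(H, M) = 1/H (Q(H, M) = 1/(0 + H) = 1/H)
y = -51 (y = 14 - 65 = -51)
A = 17/2 (A = -51/(-6) = -51*(-1/6) = 17/2 ≈ 8.5000)
A*(Q(-12, -6) - 150) = 17*(1/(-12) - 150)/2 = 17*(-1/12 - 150)/2 = (17/2)*(-1801/12) = -30617/24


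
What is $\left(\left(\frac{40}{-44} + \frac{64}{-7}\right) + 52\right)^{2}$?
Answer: $\frac{10432900}{5929} \approx 1759.6$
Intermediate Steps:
$\left(\left(\frac{40}{-44} + \frac{64}{-7}\right) + 52\right)^{2} = \left(\left(40 \left(- \frac{1}{44}\right) + 64 \left(- \frac{1}{7}\right)\right) + 52\right)^{2} = \left(\left(- \frac{10}{11} - \frac{64}{7}\right) + 52\right)^{2} = \left(- \frac{774}{77} + 52\right)^{2} = \left(\frac{3230}{77}\right)^{2} = \frac{10432900}{5929}$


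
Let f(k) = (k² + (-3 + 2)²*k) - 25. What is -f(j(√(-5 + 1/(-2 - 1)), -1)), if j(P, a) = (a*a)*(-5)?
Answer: 5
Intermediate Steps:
j(P, a) = -5*a² (j(P, a) = a²*(-5) = -5*a²)
f(k) = -25 + k + k² (f(k) = (k² + (-1)²*k) - 25 = (k² + 1*k) - 25 = (k² + k) - 25 = (k + k²) - 25 = -25 + k + k²)
-f(j(√(-5 + 1/(-2 - 1)), -1)) = -(-25 - 5*(-1)² + (-5*(-1)²)²) = -(-25 - 5*1 + (-5*1)²) = -(-25 - 5 + (-5)²) = -(-25 - 5 + 25) = -1*(-5) = 5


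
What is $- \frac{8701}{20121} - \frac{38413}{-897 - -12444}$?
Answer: $- \frac{291126140}{77445729} \approx -3.7591$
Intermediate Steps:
$- \frac{8701}{20121} - \frac{38413}{-897 - -12444} = \left(-8701\right) \frac{1}{20121} - \frac{38413}{-897 + 12444} = - \frac{8701}{20121} - \frac{38413}{11547} = - \frac{291126140}{77445729}$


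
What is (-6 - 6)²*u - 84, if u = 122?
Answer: 17484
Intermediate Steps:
(-6 - 6)²*u - 84 = (-6 - 6)²*122 - 84 = (-12)²*122 - 84 = 144*122 - 84 = 17568 - 84 = 17484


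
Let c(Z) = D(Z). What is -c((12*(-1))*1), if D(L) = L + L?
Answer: 24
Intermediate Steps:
D(L) = 2*L
c(Z) = 2*Z
-c((12*(-1))*1) = -2*(12*(-1))*1 = -2*(-12*1) = -2*(-12) = -1*(-24) = 24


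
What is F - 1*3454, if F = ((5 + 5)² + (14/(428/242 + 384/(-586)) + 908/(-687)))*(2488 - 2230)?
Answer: 114109985332/4519315 ≈ 25249.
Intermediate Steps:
F = 129719699342/4519315 (F = (10² + (14/(428*(1/242) + 384*(-1/586)) + 908*(-1/687)))*258 = (100 + (14/(214/121 - 192/293) - 908/687))*258 = (100 + (14/(39470/35453) - 908/687))*258 = (100 + (14*(35453/39470) - 908/687))*258 = (100 + (248171/19735 - 908/687))*258 = (100 + 152574097/13557945)*258 = (1508368597/13557945)*258 = 129719699342/4519315 ≈ 28703.)
F - 1*3454 = 129719699342/4519315 - 1*3454 = 129719699342/4519315 - 3454 = 114109985332/4519315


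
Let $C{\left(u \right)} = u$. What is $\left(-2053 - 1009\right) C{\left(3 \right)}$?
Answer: $-9186$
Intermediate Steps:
$\left(-2053 - 1009\right) C{\left(3 \right)} = \left(-2053 - 1009\right) 3 = \left(-3062\right) 3 = -9186$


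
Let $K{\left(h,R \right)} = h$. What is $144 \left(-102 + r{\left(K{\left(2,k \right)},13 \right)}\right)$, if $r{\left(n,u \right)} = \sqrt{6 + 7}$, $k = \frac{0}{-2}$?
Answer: $-14688 + 144 \sqrt{13} \approx -14169.0$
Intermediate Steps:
$k = 0$ ($k = 0 \left(- \frac{1}{2}\right) = 0$)
$r{\left(n,u \right)} = \sqrt{13}$
$144 \left(-102 + r{\left(K{\left(2,k \right)},13 \right)}\right) = 144 \left(-102 + \sqrt{13}\right) = -14688 + 144 \sqrt{13}$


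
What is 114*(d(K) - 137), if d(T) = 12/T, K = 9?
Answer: -15466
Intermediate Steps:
114*(d(K) - 137) = 114*(12/9 - 137) = 114*(12*(⅑) - 137) = 114*(4/3 - 137) = 114*(-407/3) = -15466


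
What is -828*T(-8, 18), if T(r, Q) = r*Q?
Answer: 119232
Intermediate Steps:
T(r, Q) = Q*r
-828*T(-8, 18) = -14904*(-8) = -828*(-144) = 119232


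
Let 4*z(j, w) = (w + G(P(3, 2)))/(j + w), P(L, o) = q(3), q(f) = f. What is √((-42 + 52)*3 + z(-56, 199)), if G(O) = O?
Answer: √2482766/286 ≈ 5.5094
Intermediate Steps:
P(L, o) = 3
z(j, w) = (3 + w)/(4*(j + w)) (z(j, w) = ((w + 3)/(j + w))/4 = ((3 + w)/(j + w))/4 = (3 + w)/(4*(j + w)))
√((-42 + 52)*3 + z(-56, 199)) = √((-42 + 52)*3 + (3 + 199)/(4*(-56 + 199))) = √(10*3 + (¼)*202/143) = √(30 + (¼)*(1/143)*202) = √(30 + 101/286) = √(8681/286) = √2482766/286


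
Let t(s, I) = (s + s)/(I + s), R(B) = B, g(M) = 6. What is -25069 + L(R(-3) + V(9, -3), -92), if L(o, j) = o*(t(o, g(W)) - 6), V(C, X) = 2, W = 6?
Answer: -125313/5 ≈ -25063.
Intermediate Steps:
t(s, I) = 2*s/(I + s) (t(s, I) = (2*s)/(I + s) = 2*s/(I + s))
L(o, j) = o*(-6 + 2*o/(6 + o)) (L(o, j) = o*(2*o/(6 + o) - 6) = o*(-6 + 2*o/(6 + o)))
-25069 + L(R(-3) + V(9, -3), -92) = -25069 + 4*(-3 + 2)*(-9 - (-3 + 2))/(6 + (-3 + 2)) = -25069 + 4*(-1)*(-9 - 1*(-1))/(6 - 1) = -25069 + 4*(-1)*(-9 + 1)/5 = -25069 + 4*(-1)*(⅕)*(-8) = -25069 + 32/5 = -125313/5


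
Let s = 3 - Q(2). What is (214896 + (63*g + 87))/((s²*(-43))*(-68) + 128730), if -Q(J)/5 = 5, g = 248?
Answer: 17739/186242 ≈ 0.095247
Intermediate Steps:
Q(J) = -25 (Q(J) = -5*5 = -25)
s = 28 (s = 3 - 1*(-25) = 3 + 25 = 28)
(214896 + (63*g + 87))/((s²*(-43))*(-68) + 128730) = (214896 + (63*248 + 87))/((28²*(-43))*(-68) + 128730) = (214896 + (15624 + 87))/((784*(-43))*(-68) + 128730) = (214896 + 15711)/(-33712*(-68) + 128730) = 230607/(2292416 + 128730) = 230607/2421146 = 230607*(1/2421146) = 17739/186242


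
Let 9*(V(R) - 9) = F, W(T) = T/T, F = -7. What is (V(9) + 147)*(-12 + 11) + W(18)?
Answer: -1388/9 ≈ -154.22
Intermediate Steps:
W(T) = 1
V(R) = 74/9 (V(R) = 9 + (⅑)*(-7) = 9 - 7/9 = 74/9)
(V(9) + 147)*(-12 + 11) + W(18) = (74/9 + 147)*(-12 + 11) + 1 = (1397/9)*(-1) + 1 = -1397/9 + 1 = -1388/9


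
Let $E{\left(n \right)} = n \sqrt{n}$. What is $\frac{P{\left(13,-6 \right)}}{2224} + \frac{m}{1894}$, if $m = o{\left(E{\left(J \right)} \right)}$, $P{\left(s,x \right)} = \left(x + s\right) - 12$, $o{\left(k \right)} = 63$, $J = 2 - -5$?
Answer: $\frac{65321}{2106128} \approx 0.031015$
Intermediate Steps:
$J = 7$ ($J = 2 + 5 = 7$)
$E{\left(n \right)} = n^{\frac{3}{2}}$
$P{\left(s,x \right)} = -12 + s + x$ ($P{\left(s,x \right)} = \left(s + x\right) - 12 = -12 + s + x$)
$m = 63$
$\frac{P{\left(13,-6 \right)}}{2224} + \frac{m}{1894} = \frac{-12 + 13 - 6}{2224} + \frac{63}{1894} = \left(-5\right) \frac{1}{2224} + 63 \cdot \frac{1}{1894} = - \frac{5}{2224} + \frac{63}{1894} = \frac{65321}{2106128}$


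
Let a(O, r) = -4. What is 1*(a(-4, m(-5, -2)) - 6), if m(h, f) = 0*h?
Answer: -10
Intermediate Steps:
m(h, f) = 0
1*(a(-4, m(-5, -2)) - 6) = 1*(-4 - 6) = 1*(-10) = -10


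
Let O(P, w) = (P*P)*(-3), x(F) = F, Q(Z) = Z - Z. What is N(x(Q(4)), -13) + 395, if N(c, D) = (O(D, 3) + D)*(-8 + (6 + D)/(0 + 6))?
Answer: 15485/3 ≈ 5161.7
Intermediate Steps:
Q(Z) = 0
O(P, w) = -3*P² (O(P, w) = P²*(-3) = -3*P²)
N(c, D) = (-7 + D/6)*(D - 3*D²) (N(c, D) = (-3*D² + D)*(-8 + (6 + D)/(0 + 6)) = (D - 3*D²)*(-8 + (6 + D)/6) = (D - 3*D²)*(-8 + (6 + D)*(⅙)) = (D - 3*D²)*(-8 + (1 + D/6)) = (D - 3*D²)*(-7 + D/6) = (-7 + D/6)*(D - 3*D²))
N(x(Q(4)), -13) + 395 = (⅙)*(-13)*(-42 - 3*(-13)² + 127*(-13)) + 395 = (⅙)*(-13)*(-42 - 3*169 - 1651) + 395 = (⅙)*(-13)*(-42 - 507 - 1651) + 395 = (⅙)*(-13)*(-2200) + 395 = 14300/3 + 395 = 15485/3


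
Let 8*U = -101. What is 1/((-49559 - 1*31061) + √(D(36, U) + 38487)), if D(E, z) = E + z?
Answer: -644960/51996367117 - 2*√616166/51996367117 ≈ -1.2434e-5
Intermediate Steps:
U = -101/8 (U = (⅛)*(-101) = -101/8 ≈ -12.625)
1/((-49559 - 1*31061) + √(D(36, U) + 38487)) = 1/((-49559 - 1*31061) + √((36 - 101/8) + 38487)) = 1/((-49559 - 31061) + √(187/8 + 38487)) = 1/(-80620 + √(308083/8)) = 1/(-80620 + √616166/4)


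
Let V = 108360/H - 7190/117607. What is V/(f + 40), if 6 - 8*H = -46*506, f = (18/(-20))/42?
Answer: 145405369400/156380532611 ≈ 0.92982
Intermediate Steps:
f = -3/140 (f = (18*(-1/20))*(1/42) = -9/10*1/42 = -3/140 ≈ -0.021429)
H = 11641/4 (H = ¾ - (-23)*506/4 = ¾ - ⅛*(-23276) = ¾ + 5819/2 = 11641/4 ≈ 2910.3)
V = 7270268470/195580441 (V = 108360/(11641/4) - 7190/117607 = 108360*(4/11641) - 7190*1/117607 = 61920/1663 - 7190/117607 = 7270268470/195580441 ≈ 37.173)
V/(f + 40) = 7270268470/(195580441*(-3/140 + 40)) = 7270268470/(195580441*(5597/140)) = (7270268470/195580441)*(140/5597) = 145405369400/156380532611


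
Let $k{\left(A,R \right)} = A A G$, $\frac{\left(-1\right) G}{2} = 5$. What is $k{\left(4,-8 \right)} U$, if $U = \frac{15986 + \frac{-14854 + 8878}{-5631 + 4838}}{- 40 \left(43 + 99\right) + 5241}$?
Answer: $\frac{2029259840}{348127} \approx 5829.1$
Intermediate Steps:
$G = -10$ ($G = \left(-2\right) 5 = -10$)
$k{\left(A,R \right)} = - 10 A^{2}$ ($k{\left(A,R \right)} = A A \left(-10\right) = A^{2} \left(-10\right) = - 10 A^{2}$)
$U = - \frac{12682874}{348127}$ ($U = \frac{15986 - \frac{5976}{-793}}{\left(-40\right) 142 + 5241} = \frac{15986 - - \frac{5976}{793}}{-5680 + 5241} = \frac{15986 + \frac{5976}{793}}{-439} = \frac{12682874}{793} \left(- \frac{1}{439}\right) = - \frac{12682874}{348127} \approx -36.432$)
$k{\left(4,-8 \right)} U = - 10 \cdot 4^{2} \left(- \frac{12682874}{348127}\right) = \left(-10\right) 16 \left(- \frac{12682874}{348127}\right) = \left(-160\right) \left(- \frac{12682874}{348127}\right) = \frac{2029259840}{348127}$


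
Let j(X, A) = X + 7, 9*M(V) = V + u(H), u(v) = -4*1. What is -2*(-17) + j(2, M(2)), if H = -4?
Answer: 43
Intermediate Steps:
u(v) = -4
M(V) = -4/9 + V/9 (M(V) = (V - 4)/9 = (-4 + V)/9 = -4/9 + V/9)
j(X, A) = 7 + X
-2*(-17) + j(2, M(2)) = -2*(-17) + (7 + 2) = 34 + 9 = 43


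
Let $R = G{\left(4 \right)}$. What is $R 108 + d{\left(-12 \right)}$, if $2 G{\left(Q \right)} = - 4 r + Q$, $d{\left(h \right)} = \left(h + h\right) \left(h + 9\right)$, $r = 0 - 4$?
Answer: $1152$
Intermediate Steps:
$r = -4$
$d{\left(h \right)} = 2 h \left(9 + h\right)$
$G{\left(Q \right)} = 8 + \frac{Q}{2}$ ($G{\left(Q \right)} = \frac{\left(-4\right) \left(-4\right) + Q}{2} = \frac{16 + Q}{2} = 8 + \frac{Q}{2}$)
$R = 10$ ($R = 8 + \frac{1}{2} \cdot 4 = 8 + 2 = 10$)
$R 108 + d{\left(-12 \right)} = 10 \cdot 108 + 2 \left(-12\right) \left(9 - 12\right) = 1080 + 2 \left(-12\right) \left(-3\right) = 1080 + 72 = 1152$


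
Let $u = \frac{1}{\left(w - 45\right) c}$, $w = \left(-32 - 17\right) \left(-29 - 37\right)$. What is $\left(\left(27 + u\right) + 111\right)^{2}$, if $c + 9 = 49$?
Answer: $\frac{309875501964961}{16271553600} \approx 19044.0$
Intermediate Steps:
$w = 3234$ ($w = \left(-49\right) \left(-66\right) = 3234$)
$c = 40$ ($c = -9 + 49 = 40$)
$u = \frac{1}{127560}$ ($u = \frac{1}{\left(3234 - 45\right) 40} = \frac{1}{3234 - 45} \cdot \frac{1}{40} = \frac{1}{3189} \cdot \frac{1}{40} = \frac{1}{127560} \approx 7.8395 \cdot 10^{-6}$)
$\left(\left(27 + u\right) + 111\right)^{2} = \left(\left(27 + \frac{1}{127560}\right) + 111\right)^{2} = \left(\frac{3444121}{127560} + 111\right)^{2} = \left(\frac{17603281}{127560}\right)^{2} = \frac{309875501964961}{16271553600}$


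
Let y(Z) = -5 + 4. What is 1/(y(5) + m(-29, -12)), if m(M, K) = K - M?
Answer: 1/16 ≈ 0.062500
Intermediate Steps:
y(Z) = -1
1/(y(5) + m(-29, -12)) = 1/(-1 + (-12 - 1*(-29))) = 1/(-1 + (-12 + 29)) = 1/(-1 + 17) = 1/16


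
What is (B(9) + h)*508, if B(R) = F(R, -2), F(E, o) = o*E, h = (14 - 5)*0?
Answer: -9144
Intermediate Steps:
h = 0 (h = 9*0 = 0)
F(E, o) = E*o
B(R) = -2*R (B(R) = R*(-2) = -2*R)
(B(9) + h)*508 = (-2*9 + 0)*508 = (-18 + 0)*508 = -18*508 = -9144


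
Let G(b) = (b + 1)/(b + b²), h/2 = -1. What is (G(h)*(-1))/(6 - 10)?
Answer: -⅛ ≈ -0.12500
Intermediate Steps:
h = -2 (h = 2*(-1) = -2)
G(b) = (1 + b)/(b + b²)
(G(h)*(-1))/(6 - 10) = (-1/(-2))/(6 - 10) = -½*(-1)/(-4) = (½)*(-¼) = -⅛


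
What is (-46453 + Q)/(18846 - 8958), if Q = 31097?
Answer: -3839/2472 ≈ -1.5530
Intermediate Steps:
(-46453 + Q)/(18846 - 8958) = (-46453 + 31097)/(18846 - 8958) = -15356/9888 = -15356*1/9888 = -3839/2472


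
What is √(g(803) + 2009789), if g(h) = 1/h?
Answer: 2*√323982509026/803 ≈ 1417.7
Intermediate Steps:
√(g(803) + 2009789) = √(1/803 + 2009789) = √(1613860568/803) = 2*√323982509026/803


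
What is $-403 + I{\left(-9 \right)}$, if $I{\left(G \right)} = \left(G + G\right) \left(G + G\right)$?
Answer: $-79$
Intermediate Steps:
$I{\left(G \right)} = 4 G^{2}$ ($I{\left(G \right)} = 2 G 2 G = 4 G^{2}$)
$-403 + I{\left(-9 \right)} = -403 + 4 \left(-9\right)^{2} = -403 + 4 \cdot 81 = -403 + 324 = -79$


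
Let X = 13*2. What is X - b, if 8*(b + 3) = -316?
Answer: 137/2 ≈ 68.500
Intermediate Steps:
b = -85/2 (b = -3 + (⅛)*(-316) = -3 - 79/2 = -85/2 ≈ -42.500)
X = 26
X - b = 26 - 1*(-85/2) = 26 + 85/2 = 137/2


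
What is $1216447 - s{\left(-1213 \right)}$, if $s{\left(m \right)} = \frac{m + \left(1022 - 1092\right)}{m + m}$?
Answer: $\frac{2951099139}{2426} \approx 1.2164 \cdot 10^{6}$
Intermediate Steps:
$s{\left(m \right)} = \frac{-70 + m}{2 m}$ ($s{\left(m \right)} = \frac{m + \left(1022 - 1092\right)}{2 m} = \left(m - 70\right) \frac{1}{2 m} = \left(-70 + m\right) \frac{1}{2 m} = \frac{-70 + m}{2 m}$)
$1216447 - s{\left(-1213 \right)} = 1216447 - \frac{-70 - 1213}{2 \left(-1213\right)} = 1216447 - \frac{1}{2} \left(- \frac{1}{1213}\right) \left(-1283\right) = 1216447 - \frac{1283}{2426} = \frac{2951099139}{2426}$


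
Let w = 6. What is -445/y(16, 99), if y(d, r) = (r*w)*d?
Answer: -445/9504 ≈ -0.046822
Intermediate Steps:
y(d, r) = 6*d*r (y(d, r) = (r*6)*d = (6*r)*d = 6*d*r)
-445/y(16, 99) = -445/(6*16*99) = -445/9504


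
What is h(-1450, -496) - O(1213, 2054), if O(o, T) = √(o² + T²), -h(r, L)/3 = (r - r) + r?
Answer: 4350 - √5690285 ≈ 1964.6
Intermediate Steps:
h(r, L) = -3*r (h(r, L) = -3*((r - r) + r) = -3*(0 + r) = -3*r)
O(o, T) = √(T² + o²)
h(-1450, -496) - O(1213, 2054) = -3*(-1450) - √(2054² + 1213²) = 4350 - √(4218916 + 1471369) = 4350 - √5690285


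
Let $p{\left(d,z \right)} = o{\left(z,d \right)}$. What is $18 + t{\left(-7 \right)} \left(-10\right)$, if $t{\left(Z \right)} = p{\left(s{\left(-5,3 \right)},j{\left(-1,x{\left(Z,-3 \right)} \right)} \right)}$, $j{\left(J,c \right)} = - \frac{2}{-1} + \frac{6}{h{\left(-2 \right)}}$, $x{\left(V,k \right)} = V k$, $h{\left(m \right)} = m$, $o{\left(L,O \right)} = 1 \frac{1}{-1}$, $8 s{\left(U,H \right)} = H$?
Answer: $28$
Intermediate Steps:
$s{\left(U,H \right)} = \frac{H}{8}$
$o{\left(L,O \right)} = -1$ ($o{\left(L,O \right)} = 1 \left(-1\right) = -1$)
$j{\left(J,c \right)} = -1$ ($j{\left(J,c \right)} = - \frac{2}{-1} + \frac{6}{-2} = \left(-2\right) \left(-1\right) + 6 \left(- \frac{1}{2}\right) = 2 - 3 = -1$)
$p{\left(d,z \right)} = -1$
$t{\left(Z \right)} = -1$
$18 + t{\left(-7 \right)} \left(-10\right) = 18 - -10 = 18 + 10 = 28$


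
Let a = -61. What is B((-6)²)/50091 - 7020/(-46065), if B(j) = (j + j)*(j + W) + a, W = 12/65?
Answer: 2031647129/9998914965 ≈ 0.20319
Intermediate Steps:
W = 12/65 (W = 12*(1/65) = 12/65 ≈ 0.18462)
B(j) = -61 + 2*j*(12/65 + j) (B(j) = (j + j)*(j + 12/65) - 61 = (2*j)*(12/65 + j) - 61 = 2*j*(12/65 + j) - 61 = -61 + 2*j*(12/65 + j))
B((-6)²)/50091 - 7020/(-46065) = (-61 + 2*((-6)²)² + (24/65)*(-6)²)/50091 - 7020/(-46065) = (-61 + 2*36² + (24/65)*36)*(1/50091) - 7020*(-1/46065) = (-61 + 2*1296 + 864/65)*(1/50091) + 468/3071 = (-61 + 2592 + 864/65)*(1/50091) + 468/3071 = (165379/65)*(1/50091) + 468/3071 = 165379/3255915 + 468/3071 = 2031647129/9998914965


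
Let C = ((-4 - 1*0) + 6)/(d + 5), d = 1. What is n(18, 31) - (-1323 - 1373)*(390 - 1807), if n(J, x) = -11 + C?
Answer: -11460728/3 ≈ -3.8202e+6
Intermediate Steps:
C = ⅓ (C = ((-4 - 1*0) + 6)/(1 + 5) = ((-4 + 0) + 6)/6 = (-4 + 6)*(⅙) = 2*(⅙) = ⅓ ≈ 0.33333)
n(J, x) = -32/3 (n(J, x) = -11 + ⅓ = -32/3)
n(18, 31) - (-1323 - 1373)*(390 - 1807) = -32/3 - (-1323 - 1373)*(390 - 1807) = -32/3 - (-2696)*(-1417) = -32/3 - 1*3820232 = -32/3 - 3820232 = -11460728/3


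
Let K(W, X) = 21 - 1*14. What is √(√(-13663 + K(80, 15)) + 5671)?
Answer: √(5671 + 2*I*√3414) ≈ 75.31 + 0.7758*I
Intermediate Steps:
K(W, X) = 7 (K(W, X) = 21 - 14 = 7)
√(√(-13663 + K(80, 15)) + 5671) = √(√(-13663 + 7) + 5671) = √(√(-13656) + 5671) = √(2*I*√3414 + 5671) = √(5671 + 2*I*√3414)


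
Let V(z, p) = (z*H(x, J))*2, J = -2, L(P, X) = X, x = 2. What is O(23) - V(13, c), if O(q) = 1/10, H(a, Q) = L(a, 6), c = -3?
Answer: -1559/10 ≈ -155.90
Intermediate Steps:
H(a, Q) = 6
O(q) = 1/10
V(z, p) = 12*z (V(z, p) = (z*6)*2 = (6*z)*2 = 12*z)
O(23) - V(13, c) = 1/10 - 12*13 = 1/10 - 1*156 = 1/10 - 156 = -1559/10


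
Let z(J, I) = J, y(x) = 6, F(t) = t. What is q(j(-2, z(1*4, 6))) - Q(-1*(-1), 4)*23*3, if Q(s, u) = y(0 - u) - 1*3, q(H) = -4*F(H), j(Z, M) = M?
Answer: -223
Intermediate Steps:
q(H) = -4*H
Q(s, u) = 3 (Q(s, u) = 6 - 1*3 = 6 - 3 = 3)
q(j(-2, z(1*4, 6))) - Q(-1*(-1), 4)*23*3 = -4*4 - 3*23*3 = -4*4 - 69*3 = -16 - 1*207 = -16 - 207 = -223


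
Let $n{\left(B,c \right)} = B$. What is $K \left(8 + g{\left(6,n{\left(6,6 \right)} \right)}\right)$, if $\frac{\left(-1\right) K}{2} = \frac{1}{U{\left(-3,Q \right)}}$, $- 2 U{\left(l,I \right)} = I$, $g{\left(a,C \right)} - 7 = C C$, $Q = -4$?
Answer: $-51$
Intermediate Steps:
$g{\left(a,C \right)} = 7 + C^{2}$ ($g{\left(a,C \right)} = 7 + C C = 7 + C^{2}$)
$U{\left(l,I \right)} = - \frac{I}{2}$
$K = -1$ ($K = - \frac{2}{\left(- \frac{1}{2}\right) \left(-4\right)} = - \frac{2}{2} = \left(-2\right) \frac{1}{2} = -1$)
$K \left(8 + g{\left(6,n{\left(6,6 \right)} \right)}\right) = - (8 + \left(7 + 6^{2}\right)) = - (8 + \left(7 + 36\right)) = - (8 + 43) = \left(-1\right) 51 = -51$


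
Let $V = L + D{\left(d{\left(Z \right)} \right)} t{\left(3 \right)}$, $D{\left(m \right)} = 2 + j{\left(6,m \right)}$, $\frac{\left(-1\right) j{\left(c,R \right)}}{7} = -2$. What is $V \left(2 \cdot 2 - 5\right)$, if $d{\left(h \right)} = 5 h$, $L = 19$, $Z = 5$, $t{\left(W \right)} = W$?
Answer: $-67$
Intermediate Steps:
$j{\left(c,R \right)} = 14$ ($j{\left(c,R \right)} = \left(-7\right) \left(-2\right) = 14$)
$D{\left(m \right)} = 16$ ($D{\left(m \right)} = 2 + 14 = 16$)
$V = 67$ ($V = 19 + 16 \cdot 3 = 19 + 48 = 67$)
$V \left(2 \cdot 2 - 5\right) = 67 \left(2 \cdot 2 - 5\right) = 67 \left(4 - 5\right) = 67 \left(-1\right) = -67$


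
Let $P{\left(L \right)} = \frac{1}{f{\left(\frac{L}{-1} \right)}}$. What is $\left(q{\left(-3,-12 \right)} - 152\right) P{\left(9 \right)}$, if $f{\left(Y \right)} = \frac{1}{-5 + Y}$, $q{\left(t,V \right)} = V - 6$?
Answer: $2380$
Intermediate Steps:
$q{\left(t,V \right)} = -6 + V$
$P{\left(L \right)} = -5 - L$ ($P{\left(L \right)} = \frac{1}{\frac{1}{-5 + \frac{L}{-1}}} = \frac{1}{\frac{1}{-5 + L \left(-1\right)}} = \frac{1}{\frac{1}{-5 - L}} = -5 - L$)
$\left(q{\left(-3,-12 \right)} - 152\right) P{\left(9 \right)} = \left(\left(-6 - 12\right) - 152\right) \left(-5 - 9\right) = \left(-18 - 152\right) \left(-5 - 9\right) = \left(-170\right) \left(-14\right) = 2380$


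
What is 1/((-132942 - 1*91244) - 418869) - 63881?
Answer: -41078996456/643055 ≈ -63881.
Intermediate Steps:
1/((-132942 - 1*91244) - 418869) - 63881 = 1/((-132942 - 91244) - 418869) - 63881 = 1/(-224186 - 418869) - 63881 = 1/(-643055) - 63881 = -1/643055 - 63881 = -41078996456/643055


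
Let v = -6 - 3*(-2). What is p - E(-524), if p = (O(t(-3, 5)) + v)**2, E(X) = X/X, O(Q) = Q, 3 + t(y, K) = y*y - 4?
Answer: 3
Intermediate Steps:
t(y, K) = -7 + y**2 (t(y, K) = -3 + (y*y - 4) = -3 + (y**2 - 4) = -3 + (-4 + y**2) = -7 + y**2)
v = 0 (v = -6 + 6 = 0)
E(X) = 1
p = 4 (p = ((-7 + (-3)**2) + 0)**2 = ((-7 + 9) + 0)**2 = (2 + 0)**2 = 2**2 = 4)
p - E(-524) = 4 - 1*1 = 4 - 1 = 3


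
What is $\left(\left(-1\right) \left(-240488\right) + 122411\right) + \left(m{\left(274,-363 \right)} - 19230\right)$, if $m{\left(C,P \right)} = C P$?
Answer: $244207$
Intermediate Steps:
$\left(\left(-1\right) \left(-240488\right) + 122411\right) + \left(m{\left(274,-363 \right)} - 19230\right) = \left(\left(-1\right) \left(-240488\right) + 122411\right) + \left(274 \left(-363\right) - 19230\right) = \left(240488 + 122411\right) - 118692 = 362899 - 118692 = 244207$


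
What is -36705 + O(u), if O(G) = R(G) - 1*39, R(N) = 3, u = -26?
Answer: -36741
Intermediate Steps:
O(G) = -36 (O(G) = 3 - 1*39 = 3 - 39 = -36)
-36705 + O(u) = -36705 - 36 = -36741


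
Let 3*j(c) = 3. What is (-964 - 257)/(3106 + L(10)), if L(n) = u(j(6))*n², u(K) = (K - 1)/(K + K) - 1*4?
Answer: -37/82 ≈ -0.45122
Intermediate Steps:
j(c) = 1 (j(c) = (⅓)*3 = 1)
u(K) = -4 + (-1 + K)/(2*K) (u(K) = (-1 + K)/((2*K)) - 4 = (-1 + K)*(1/(2*K)) - 4 = (-1 + K)/(2*K) - 4 = -4 + (-1 + K)/(2*K))
L(n) = -4*n² (L(n) = ((½)*(-1 - 7*1)/1)*n² = ((½)*1*(-1 - 7))*n² = ((½)*1*(-8))*n² = -4*n²)
(-964 - 257)/(3106 + L(10)) = (-964 - 257)/(3106 - 4*10²) = -1221/(3106 - 4*100) = -1221/(3106 - 400) = -1221/2706 = -1221*1/2706 = -37/82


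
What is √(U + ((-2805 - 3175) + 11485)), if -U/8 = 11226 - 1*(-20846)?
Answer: I*√251071 ≈ 501.07*I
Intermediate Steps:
U = -256576 (U = -8*(11226 - 1*(-20846)) = -8*(11226 + 20846) = -8*32072 = -256576)
√(U + ((-2805 - 3175) + 11485)) = √(-256576 + ((-2805 - 3175) + 11485)) = √(-256576 + (-5980 + 11485)) = √(-256576 + 5505) = √(-251071) = I*√251071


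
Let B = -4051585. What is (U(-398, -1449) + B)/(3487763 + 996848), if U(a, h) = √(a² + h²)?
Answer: -4051585/4484611 + √2258005/4484611 ≈ -0.90311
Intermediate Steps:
(U(-398, -1449) + B)/(3487763 + 996848) = (√((-398)² + (-1449)²) - 4051585)/(3487763 + 996848) = (√(158404 + 2099601) - 4051585)/4484611 = (√2258005 - 4051585)*(1/4484611) = (-4051585 + √2258005)*(1/4484611) = -4051585/4484611 + √2258005/4484611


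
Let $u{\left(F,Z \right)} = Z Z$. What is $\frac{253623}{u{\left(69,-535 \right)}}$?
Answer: $\frac{253623}{286225} \approx 0.8861$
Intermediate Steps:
$u{\left(F,Z \right)} = Z^{2}$
$\frac{253623}{u{\left(69,-535 \right)}} = \frac{253623}{\left(-535\right)^{2}} = \frac{253623}{286225}$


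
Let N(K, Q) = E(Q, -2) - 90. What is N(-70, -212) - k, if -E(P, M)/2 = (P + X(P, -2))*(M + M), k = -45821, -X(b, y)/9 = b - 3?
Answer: 59515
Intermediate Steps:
X(b, y) = 27 - 9*b (X(b, y) = -9*(b - 3) = -9*(-3 + b) = 27 - 9*b)
E(P, M) = -4*M*(27 - 8*P) (E(P, M) = -2*(P + (27 - 9*P))*(M + M) = -2*(27 - 8*P)*2*M = -4*M*(27 - 8*P))
N(K, Q) = 126 - 64*Q (N(K, Q) = 4*(-2)*(-27 + 8*Q) - 90 = (216 - 64*Q) - 90 = 126 - 64*Q)
N(-70, -212) - k = (126 - 64*(-212)) - 1*(-45821) = (126 + 13568) + 45821 = 13694 + 45821 = 59515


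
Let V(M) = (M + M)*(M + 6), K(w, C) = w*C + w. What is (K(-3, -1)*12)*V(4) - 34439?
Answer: -34439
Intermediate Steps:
K(w, C) = w + C*w (K(w, C) = C*w + w = w + C*w)
V(M) = 2*M*(6 + M) (V(M) = (2*M)*(6 + M) = 2*M*(6 + M))
(K(-3, -1)*12)*V(4) - 34439 = (-3*(1 - 1)*12)*(2*4*(6 + 4)) - 34439 = (-3*0*12)*(2*4*10) - 34439 = (0*12)*80 - 34439 = 0*80 - 34439 = 0 - 34439 = -34439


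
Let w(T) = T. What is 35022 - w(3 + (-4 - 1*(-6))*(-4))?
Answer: 35027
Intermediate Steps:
35022 - w(3 + (-4 - 1*(-6))*(-4)) = 35022 - (3 + (-4 - 1*(-6))*(-4)) = 35022 - (3 + (-4 + 6)*(-4)) = 35022 - (3 + 2*(-4)) = 35022 - (3 - 8) = 35022 - 1*(-5) = 35022 + 5 = 35027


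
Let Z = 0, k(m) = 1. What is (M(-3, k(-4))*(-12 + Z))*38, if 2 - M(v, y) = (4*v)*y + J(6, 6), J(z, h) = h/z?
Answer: -5928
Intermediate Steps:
M(v, y) = 1 - 4*v*y (M(v, y) = 2 - ((4*v)*y + 6/6) = 2 - (4*v*y + 6*(⅙)) = 2 - (4*v*y + 1) = 2 - (1 + 4*v*y) = 2 + (-1 - 4*v*y) = 1 - 4*v*y)
(M(-3, k(-4))*(-12 + Z))*38 = ((1 - 4*(-3)*1)*(-12 + 0))*38 = ((1 + 12)*(-12))*38 = (13*(-12))*38 = -156*38 = -5928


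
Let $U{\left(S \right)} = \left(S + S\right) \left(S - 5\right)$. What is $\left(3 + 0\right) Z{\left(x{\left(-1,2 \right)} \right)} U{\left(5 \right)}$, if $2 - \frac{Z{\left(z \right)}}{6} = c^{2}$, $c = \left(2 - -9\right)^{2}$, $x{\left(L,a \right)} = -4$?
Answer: $0$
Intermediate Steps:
$c = 121$ ($c = \left(2 + 9\right)^{2} = 11^{2} = 121$)
$U{\left(S \right)} = 2 S \left(-5 + S\right)$
$Z{\left(z \right)} = -87834$ ($Z{\left(z \right)} = 12 - 6 \cdot 121^{2} = 12 - 87846 = -87834$)
$\left(3 + 0\right) Z{\left(x{\left(-1,2 \right)} \right)} U{\left(5 \right)} = \left(3 + 0\right) \left(-87834\right) 2 \cdot 5 \left(-5 + 5\right) = 3 \left(-87834\right) 2 \cdot 5 \cdot 0 = \left(-263502\right) 0 = 0$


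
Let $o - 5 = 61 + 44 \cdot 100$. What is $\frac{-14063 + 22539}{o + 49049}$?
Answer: $\frac{8476}{53515} \approx 0.15839$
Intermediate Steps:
$o = 4466$ ($o = 5 + \left(61 + 44 \cdot 100\right) = 5 + \left(61 + 4400\right) = 5 + 4461 = 4466$)
$\frac{-14063 + 22539}{o + 49049} = \frac{-14063 + 22539}{4466 + 49049} = \frac{8476}{53515}$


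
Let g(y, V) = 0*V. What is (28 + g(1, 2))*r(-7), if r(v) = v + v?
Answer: -392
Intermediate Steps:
g(y, V) = 0
r(v) = 2*v
(28 + g(1, 2))*r(-7) = (28 + 0)*(2*(-7)) = 28*(-14) = -392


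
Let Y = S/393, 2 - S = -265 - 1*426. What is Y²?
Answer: 53361/17161 ≈ 3.1094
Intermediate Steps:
S = 693 (S = 2 - (-265 - 1*426) = 2 - (-265 - 426) = 2 - 1*(-691) = 2 + 691 = 693)
Y = 231/131 (Y = 693/393 = 693*(1/393) = 231/131 ≈ 1.7634)
Y² = (231/131)² = 53361/17161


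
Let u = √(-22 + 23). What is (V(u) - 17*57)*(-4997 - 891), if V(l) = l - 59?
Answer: 6046976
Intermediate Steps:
u = 1 (u = √1 = 1)
V(l) = -59 + l
(V(u) - 17*57)*(-4997 - 891) = ((-59 + 1) - 17*57)*(-4997 - 891) = (-58 - 969)*(-5888) = -1027*(-5888) = 6046976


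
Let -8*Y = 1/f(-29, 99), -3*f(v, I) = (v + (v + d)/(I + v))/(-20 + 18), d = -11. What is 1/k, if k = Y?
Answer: 276/7 ≈ 39.429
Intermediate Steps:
f(v, I) = v/6 + (-11 + v)/(6*(I + v)) (f(v, I) = -(v + (v - 11)/(I + v))/(3*(-20 + 18)) = -(v + (-11 + v)/(I + v))/(3*(-2)) = -(v + (-11 + v)/(I + v))*(-1)/(3*2) = -(-v/2 - (-11 + v)/(2*(I + v)))/3 = v/6 + (-11 + v)/(6*(I + v)))
Y = 7/276 (Y = -6*(99 - 29)/(-11 - 29 + (-29)**2 + 99*(-29))/8 = -420/(-11 - 29 + 841 - 2871)/8 = -1/(8*((1/6)*(1/70)*(-2070))) = -1/(8*(-69/14)) = -1/8*(-14/69) = 7/276 ≈ 0.025362)
k = 7/276 ≈ 0.025362
1/k = 1/(7/276) = 276/7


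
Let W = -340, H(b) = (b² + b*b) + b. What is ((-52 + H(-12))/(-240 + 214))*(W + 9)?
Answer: 37072/13 ≈ 2851.7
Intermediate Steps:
H(b) = b + 2*b² (H(b) = (b² + b²) + b = 2*b² + b = b + 2*b²)
((-52 + H(-12))/(-240 + 214))*(W + 9) = ((-52 - 12*(1 + 2*(-12)))/(-240 + 214))*(-340 + 9) = ((-52 - 12*(1 - 24))/(-26))*(-331) = ((-52 - 12*(-23))*(-1/26))*(-331) = ((-52 + 276)*(-1/26))*(-331) = (224*(-1/26))*(-331) = -112/13*(-331) = 37072/13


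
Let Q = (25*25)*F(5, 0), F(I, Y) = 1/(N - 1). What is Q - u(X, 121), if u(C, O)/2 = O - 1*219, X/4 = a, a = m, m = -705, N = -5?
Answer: 551/6 ≈ 91.833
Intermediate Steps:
F(I, Y) = -1/6 (F(I, Y) = 1/(-5 - 1) = 1/(-6) = -1/6)
a = -705
X = -2820 (X = 4*(-705) = -2820)
Q = -625/6 (Q = (25*25)*(-1/6) = 625*(-1/6) = -625/6 ≈ -104.17)
u(C, O) = -438 + 2*O (u(C, O) = 2*(O - 1*219) = 2*(O - 219) = 2*(-219 + O) = -438 + 2*O)
Q - u(X, 121) = -625/6 - (-438 + 2*121) = -625/6 - (-438 + 242) = -625/6 - 1*(-196) = -625/6 + 196 = 551/6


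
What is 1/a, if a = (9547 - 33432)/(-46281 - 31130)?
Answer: 77411/23885 ≈ 3.2410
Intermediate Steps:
a = 23885/77411 (a = -23885/(-77411) = -23885*(-1/77411) = 23885/77411 ≈ 0.30855)
1/a = 1/(23885/77411) = 77411/23885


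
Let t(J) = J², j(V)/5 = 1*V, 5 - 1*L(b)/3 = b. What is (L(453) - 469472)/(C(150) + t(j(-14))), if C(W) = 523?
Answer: -470816/5423 ≈ -86.818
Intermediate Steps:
L(b) = 15 - 3*b
j(V) = 5*V (j(V) = 5*(1*V) = 5*V)
(L(453) - 469472)/(C(150) + t(j(-14))) = ((15 - 3*453) - 469472)/(523 + (5*(-14))²) = ((15 - 1359) - 469472)/(523 + (-70)²) = (-1344 - 469472)/(523 + 4900) = -470816/5423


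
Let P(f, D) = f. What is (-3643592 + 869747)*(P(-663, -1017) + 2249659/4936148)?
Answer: 9071628359357925/4936148 ≈ 1.8378e+9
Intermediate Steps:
(-3643592 + 869747)*(P(-663, -1017) + 2249659/4936148) = (-3643592 + 869747)*(-663 + 2249659/4936148) = -2773845*(-663 + 2249659*(1/4936148)) = -2773845*(-663 + 2249659/4936148) = -2773845*(-3270416465/4936148) = 9071628359357925/4936148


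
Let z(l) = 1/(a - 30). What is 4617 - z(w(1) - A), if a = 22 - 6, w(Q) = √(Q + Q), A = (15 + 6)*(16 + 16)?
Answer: 64639/14 ≈ 4617.1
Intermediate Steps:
A = 672 (A = 21*32 = 672)
w(Q) = √2*√Q (w(Q) = √(2*Q) = √2*√Q)
a = 16
z(l) = -1/14 (z(l) = 1/(16 - 30) = 1/(-14) = -1/14)
4617 - z(w(1) - A) = 4617 - 1*(-1/14) = 4617 + 1/14 = 64639/14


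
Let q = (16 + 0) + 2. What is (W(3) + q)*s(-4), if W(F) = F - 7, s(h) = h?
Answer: -56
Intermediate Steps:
q = 18 (q = 16 + 2 = 18)
W(F) = -7 + F
(W(3) + q)*s(-4) = ((-7 + 3) + 18)*(-4) = (-4 + 18)*(-4) = 14*(-4) = -56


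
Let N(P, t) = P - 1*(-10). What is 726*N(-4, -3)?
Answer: 4356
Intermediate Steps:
N(P, t) = 10 + P (N(P, t) = P + 10 = 10 + P)
726*N(-4, -3) = 726*(10 - 4) = 726*6 = 4356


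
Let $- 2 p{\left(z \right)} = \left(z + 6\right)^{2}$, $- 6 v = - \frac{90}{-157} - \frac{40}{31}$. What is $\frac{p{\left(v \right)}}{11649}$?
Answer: $- \frac{7983601201}{4966882004898} \approx -0.0016074$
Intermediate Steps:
$v = \frac{1745}{14601}$ ($v = - \frac{- \frac{90}{-157} - \frac{40}{31}}{6} = - \frac{\left(-90\right) \left(- \frac{1}{157}\right) - \frac{40}{31}}{6} = - \frac{\frac{90}{157} - \frac{40}{31}}{6} = \left(- \frac{1}{6}\right) \left(- \frac{3490}{4867}\right) = \frac{1745}{14601} \approx 0.11951$)
$p{\left(z \right)} = - \frac{\left(6 + z\right)^{2}}{2}$ ($p{\left(z \right)} = - \frac{\left(z + 6\right)^{2}}{2} = - \frac{\left(6 + z\right)^{2}}{2}$)
$\frac{p{\left(v \right)}}{11649} = \frac{\left(- \frac{1}{2}\right) \left(6 + \frac{1745}{14601}\right)^{2}}{11649} = - \frac{\left(\frac{89351}{14601}\right)^{2}}{2} \cdot \frac{1}{11649} = \left(- \frac{1}{2}\right) \frac{7983601201}{213189201} \cdot \frac{1}{11649} = \left(- \frac{7983601201}{426378402}\right) \frac{1}{11649} = - \frac{7983601201}{4966882004898}$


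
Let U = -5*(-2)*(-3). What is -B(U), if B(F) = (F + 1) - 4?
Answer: 33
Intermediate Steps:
U = -30 (U = 10*(-3) = -30)
B(F) = -3 + F (B(F) = (1 + F) - 4 = -3 + F)
-B(U) = -(-3 - 30) = -1*(-33) = 33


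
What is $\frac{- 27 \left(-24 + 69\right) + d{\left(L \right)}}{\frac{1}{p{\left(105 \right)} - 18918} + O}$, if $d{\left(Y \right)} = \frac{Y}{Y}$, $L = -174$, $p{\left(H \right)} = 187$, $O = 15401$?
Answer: $- \frac{11369717}{144238065} \approx -0.078826$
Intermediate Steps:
$d{\left(Y \right)} = 1$
$\frac{- 27 \left(-24 + 69\right) + d{\left(L \right)}}{\frac{1}{p{\left(105 \right)} - 18918} + O} = \frac{- 27 \left(-24 + 69\right) + 1}{\frac{1}{187 - 18918} + 15401} = \frac{\left(-27\right) 45 + 1}{\frac{1}{-18731} + 15401} = \frac{-1215 + 1}{- \frac{1}{18731} + 15401} = - \frac{1214}{\frac{288476130}{18731}} = \left(-1214\right) \frac{18731}{288476130} = - \frac{11369717}{144238065}$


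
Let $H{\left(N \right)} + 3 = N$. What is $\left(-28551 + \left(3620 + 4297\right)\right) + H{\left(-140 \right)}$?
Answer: $-20777$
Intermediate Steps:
$H{\left(N \right)} = -3 + N$
$\left(-28551 + \left(3620 + 4297\right)\right) + H{\left(-140 \right)} = \left(-28551 + \left(3620 + 4297\right)\right) - 143 = \left(-28551 + 7917\right) - 143 = -20634 - 143 = -20777$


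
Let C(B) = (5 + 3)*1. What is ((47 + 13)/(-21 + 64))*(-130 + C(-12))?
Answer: -7320/43 ≈ -170.23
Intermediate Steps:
C(B) = 8 (C(B) = 8*1 = 8)
((47 + 13)/(-21 + 64))*(-130 + C(-12)) = ((47 + 13)/(-21 + 64))*(-130 + 8) = (60/43)*(-122) = -7320/43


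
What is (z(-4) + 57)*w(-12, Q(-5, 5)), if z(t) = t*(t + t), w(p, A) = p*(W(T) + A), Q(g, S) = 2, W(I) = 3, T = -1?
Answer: -5340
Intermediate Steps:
w(p, A) = p*(3 + A)
z(t) = 2*t**2 (z(t) = t*(2*t) = 2*t**2)
(z(-4) + 57)*w(-12, Q(-5, 5)) = (2*(-4)**2 + 57)*(-12*(3 + 2)) = (2*16 + 57)*(-12*5) = (32 + 57)*(-60) = 89*(-60) = -5340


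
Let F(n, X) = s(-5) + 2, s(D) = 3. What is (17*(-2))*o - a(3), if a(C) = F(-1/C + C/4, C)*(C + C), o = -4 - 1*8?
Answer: 378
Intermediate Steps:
o = -12 (o = -4 - 8 = -12)
F(n, X) = 5 (F(n, X) = 3 + 2 = 5)
a(C) = 10*C (a(C) = 5*(C + C) = 5*(2*C) = 10*C)
(17*(-2))*o - a(3) = (17*(-2))*(-12) - 10*3 = -34*(-12) - 1*30 = 408 - 30 = 378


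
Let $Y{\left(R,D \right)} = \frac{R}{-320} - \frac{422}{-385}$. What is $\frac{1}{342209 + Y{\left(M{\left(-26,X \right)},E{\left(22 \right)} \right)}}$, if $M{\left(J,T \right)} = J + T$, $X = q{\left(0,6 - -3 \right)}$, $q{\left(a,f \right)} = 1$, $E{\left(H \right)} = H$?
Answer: $\frac{24640}{8432058693} \approx 2.9222 \cdot 10^{-6}$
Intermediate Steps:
$X = 1$
$Y{\left(R,D \right)} = \frac{422}{385} - \frac{R}{320}$ ($Y{\left(R,D \right)} = R \left(- \frac{1}{320}\right) - - \frac{422}{385} = - \frac{R}{320} + \frac{422}{385} = \frac{422}{385} - \frac{R}{320}$)
$\frac{1}{342209 + Y{\left(M{\left(-26,X \right)},E{\left(22 \right)} \right)}} = \frac{1}{342209 + \left(\frac{422}{385} - \frac{-26 + 1}{320}\right)} = \frac{1}{342209 + \left(\frac{422}{385} - - \frac{5}{64}\right)} = \frac{1}{342209 + \left(\frac{422}{385} + \frac{5}{64}\right)} = \frac{1}{342209 + \frac{28933}{24640}} = \frac{1}{\frac{8432058693}{24640}} = \frac{24640}{8432058693}$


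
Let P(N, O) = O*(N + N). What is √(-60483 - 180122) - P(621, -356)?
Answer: 442152 + I*√240605 ≈ 4.4215e+5 + 490.52*I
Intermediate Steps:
P(N, O) = 2*N*O (P(N, O) = O*(2*N) = 2*N*O)
√(-60483 - 180122) - P(621, -356) = √(-60483 - 180122) - 2*621*(-356) = √(-240605) - 1*(-442152) = I*√240605 + 442152 = 442152 + I*√240605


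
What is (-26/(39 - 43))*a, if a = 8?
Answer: 52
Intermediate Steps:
(-26/(39 - 43))*a = (-26/(39 - 43))*8 = (-26/(-4))*8 = -1/4*(-26)*8 = (13/2)*8 = 52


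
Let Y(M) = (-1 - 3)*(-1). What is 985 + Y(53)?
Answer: 989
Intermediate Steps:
Y(M) = 4 (Y(M) = -4*(-1) = 4)
985 + Y(53) = 985 + 4 = 989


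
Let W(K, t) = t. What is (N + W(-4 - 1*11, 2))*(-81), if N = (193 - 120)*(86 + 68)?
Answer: -910764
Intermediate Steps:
N = 11242 (N = 73*154 = 11242)
(N + W(-4 - 1*11, 2))*(-81) = (11242 + 2)*(-81) = 11244*(-81) = -910764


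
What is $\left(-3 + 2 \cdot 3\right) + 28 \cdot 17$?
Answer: $479$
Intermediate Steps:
$\left(-3 + 2 \cdot 3\right) + 28 \cdot 17 = \left(-3 + 6\right) + 476 = 3 + 476 = 479$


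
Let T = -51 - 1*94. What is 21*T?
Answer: -3045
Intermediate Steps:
T = -145 (T = -51 - 94 = -145)
21*T = 21*(-145) = -3045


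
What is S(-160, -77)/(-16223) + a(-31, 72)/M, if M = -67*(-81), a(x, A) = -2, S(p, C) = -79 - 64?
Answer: 743615/88042221 ≈ 0.0084461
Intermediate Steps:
S(p, C) = -143
M = 5427
S(-160, -77)/(-16223) + a(-31, 72)/M = -143/(-16223) - 2/5427 = -143*(-1/16223) - 2*1/5427 = 143/16223 - 2/5427 = 743615/88042221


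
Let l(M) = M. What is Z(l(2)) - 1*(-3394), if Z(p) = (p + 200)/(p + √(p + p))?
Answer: 6889/2 ≈ 3444.5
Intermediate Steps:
Z(p) = (200 + p)/(p + √2*√p) (Z(p) = (200 + p)/(p + √(2*p)) = (200 + p)/(p + √2*√p))
Z(l(2)) - 1*(-3394) = (200 + 2)/(2 + √2*√2) - 1*(-3394) = 202/(2 + 2) + 3394 = 202/4 + 3394 = (¼)*202 + 3394 = 101/2 + 3394 = 6889/2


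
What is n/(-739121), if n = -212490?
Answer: 212490/739121 ≈ 0.28749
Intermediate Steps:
n/(-739121) = -212490/(-739121) = -212490*(-1/739121) = 212490/739121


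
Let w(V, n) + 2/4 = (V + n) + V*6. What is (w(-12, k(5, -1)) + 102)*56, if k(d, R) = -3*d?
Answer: 140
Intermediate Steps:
w(V, n) = -½ + n + 7*V (w(V, n) = -½ + ((V + n) + V*6) = -½ + ((V + n) + 6*V) = -½ + (n + 7*V) = -½ + n + 7*V)
(w(-12, k(5, -1)) + 102)*56 = ((-½ - 3*5 + 7*(-12)) + 102)*56 = ((-½ - 15 - 84) + 102)*56 = (-199/2 + 102)*56 = (5/2)*56 = 140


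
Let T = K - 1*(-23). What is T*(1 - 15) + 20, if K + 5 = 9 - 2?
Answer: -330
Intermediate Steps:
K = 2 (K = -5 + (9 - 2) = -5 + 7 = 2)
T = 25 (T = 2 - 1*(-23) = 2 + 23 = 25)
T*(1 - 15) + 20 = 25*(1 - 15) + 20 = 25*(-14) + 20 = -350 + 20 = -330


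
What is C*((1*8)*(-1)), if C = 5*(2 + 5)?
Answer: -280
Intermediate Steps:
C = 35 (C = 5*7 = 35)
C*((1*8)*(-1)) = 35*((1*8)*(-1)) = 35*(8*(-1)) = 35*(-8) = -280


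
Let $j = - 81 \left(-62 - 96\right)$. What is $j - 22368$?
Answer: $-9570$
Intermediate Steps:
$j = 12798$ ($j = \left(-81\right) \left(-158\right) = 12798$)
$j - 22368 = 12798 - 22368 = -9570$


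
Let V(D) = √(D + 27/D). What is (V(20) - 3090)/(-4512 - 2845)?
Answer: 3090/7357 - √2135/73570 ≈ 0.41938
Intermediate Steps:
(V(20) - 3090)/(-4512 - 2845) = (√(20 + 27/20) - 3090)/(-4512 - 2845) = (√(20 + 27*(1/20)) - 3090)/(-7357) = (√(20 + 27/20) - 3090)*(-1/7357) = (√(427/20) - 3090)*(-1/7357) = (√2135/10 - 3090)*(-1/7357) = (-3090 + √2135/10)*(-1/7357) = 3090/7357 - √2135/73570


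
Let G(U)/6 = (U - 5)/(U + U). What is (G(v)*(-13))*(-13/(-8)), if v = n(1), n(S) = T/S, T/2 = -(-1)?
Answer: 1521/16 ≈ 95.063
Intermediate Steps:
T = 2 (T = 2*(-(-1)) = 2*(-1*(-1)) = 2*1 = 2)
n(S) = 2/S
v = 2 (v = 2/1 = 2*1 = 2)
G(U) = 3*(-5 + U)/U (G(U) = 6*((U - 5)/(U + U)) = 6*((-5 + U)/((2*U))) = 6*((-5 + U)*(1/(2*U))) = 6*((-5 + U)/(2*U)) = 3*(-5 + U)/U)
(G(v)*(-13))*(-13/(-8)) = ((3 - 15/2)*(-13))*(-13/(-8)) = ((3 - 15*½)*(-13))*(-13*(-⅛)) = ((3 - 15/2)*(-13))*(13/8) = -9/2*(-13)*(13/8) = (117/2)*(13/8) = 1521/16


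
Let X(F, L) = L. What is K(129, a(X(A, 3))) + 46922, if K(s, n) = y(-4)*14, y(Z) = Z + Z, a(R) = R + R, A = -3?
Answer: 46810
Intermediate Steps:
a(R) = 2*R
y(Z) = 2*Z
K(s, n) = -112 (K(s, n) = (2*(-4))*14 = -8*14 = -112)
K(129, a(X(A, 3))) + 46922 = -112 + 46922 = 46810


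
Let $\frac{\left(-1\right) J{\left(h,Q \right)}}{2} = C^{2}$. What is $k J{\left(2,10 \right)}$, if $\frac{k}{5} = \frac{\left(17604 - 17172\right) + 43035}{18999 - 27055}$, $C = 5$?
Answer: $\frac{5433375}{4028} \approx 1348.9$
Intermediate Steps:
$J{\left(h,Q \right)} = -50$ ($J{\left(h,Q \right)} = - 2 \cdot 5^{2} = \left(-2\right) 25 = -50$)
$k = - \frac{217335}{8056}$ ($k = 5 \frac{\left(17604 - 17172\right) + 43035}{18999 - 27055} = 5 \frac{432 + 43035}{-8056} = 5 \cdot 43467 \left(- \frac{1}{8056}\right) = 5 \left(- \frac{43467}{8056}\right) = - \frac{217335}{8056} \approx -26.978$)
$k J{\left(2,10 \right)} = \left(- \frac{217335}{8056}\right) \left(-50\right) = \frac{5433375}{4028}$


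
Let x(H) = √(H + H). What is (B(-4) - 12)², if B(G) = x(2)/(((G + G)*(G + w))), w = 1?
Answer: 20449/144 ≈ 142.01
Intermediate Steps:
x(H) = √2*√H (x(H) = √(2*H) = √2*√H)
B(G) = 1/(G*(1 + G)) (B(G) = (√2*√2)/(((G + G)*(G + 1))) = 2/(((2*G)*(1 + G))) = 2/((2*G*(1 + G))) = 2*(1/(2*G*(1 + G))) = 1/(G*(1 + G)))
(B(-4) - 12)² = (1/((-4)*(1 - 4)) - 12)² = (-¼/(-3) - 12)² = (-¼*(-⅓) - 12)² = (1/12 - 12)² = (-143/12)² = 20449/144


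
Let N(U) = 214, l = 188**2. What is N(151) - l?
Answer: -35130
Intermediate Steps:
l = 35344
N(151) - l = 214 - 1*35344 = 214 - 35344 = -35130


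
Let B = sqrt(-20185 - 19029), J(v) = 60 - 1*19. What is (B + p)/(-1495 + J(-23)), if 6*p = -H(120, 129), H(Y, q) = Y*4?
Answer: 40/727 - I*sqrt(39214)/1454 ≈ 0.055021 - 0.13619*I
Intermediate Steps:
J(v) = 41 (J(v) = 60 - 19 = 41)
B = I*sqrt(39214) (B = sqrt(-39214) = I*sqrt(39214) ≈ 198.03*I)
H(Y, q) = 4*Y
p = -80 (p = (-4*120)/6 = (-1*480)/6 = (1/6)*(-480) = -80)
(B + p)/(-1495 + J(-23)) = (I*sqrt(39214) - 80)/(-1495 + 41) = (-80 + I*sqrt(39214))/(-1454) = (-80 + I*sqrt(39214))*(-1/1454) = 40/727 - I*sqrt(39214)/1454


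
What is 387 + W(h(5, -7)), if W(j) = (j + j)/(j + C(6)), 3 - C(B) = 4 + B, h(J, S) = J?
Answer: 382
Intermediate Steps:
C(B) = -1 - B (C(B) = 3 - (4 + B) = 3 + (-4 - B) = -1 - B)
W(j) = 2*j/(-7 + j) (W(j) = (j + j)/(j + (-1 - 1*6)) = (2*j)/(j + (-1 - 6)) = (2*j)/(j - 7) = (2*j)/(-7 + j) = 2*j/(-7 + j))
387 + W(h(5, -7)) = 387 + 2*5/(-7 + 5) = 387 + 2*5/(-2) = 387 + 2*5*(-1/2) = 387 - 5 = 382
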